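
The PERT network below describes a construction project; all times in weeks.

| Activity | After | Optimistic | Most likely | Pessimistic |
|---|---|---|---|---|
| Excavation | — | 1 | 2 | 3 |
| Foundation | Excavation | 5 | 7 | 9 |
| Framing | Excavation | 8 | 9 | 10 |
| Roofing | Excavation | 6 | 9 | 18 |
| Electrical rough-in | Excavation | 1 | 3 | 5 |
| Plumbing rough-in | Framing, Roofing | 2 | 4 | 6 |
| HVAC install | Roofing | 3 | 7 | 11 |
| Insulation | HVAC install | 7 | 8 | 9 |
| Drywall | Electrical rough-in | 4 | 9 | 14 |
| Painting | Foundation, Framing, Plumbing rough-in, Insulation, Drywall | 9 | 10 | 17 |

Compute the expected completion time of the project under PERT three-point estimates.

te_Excavation = (1 + 4·2 + 3)/6 = 12/6 = 2
te_Foundation = (5 + 4·7 + 9)/6 = 42/6 = 7
te_Framing = (8 + 4·9 + 10)/6 = 54/6 = 9
te_Roofing = (6 + 4·9 + 18)/6 = 60/6 = 10
te_Electrical rough-in = (1 + 4·3 + 5)/6 = 18/6 = 3
te_Plumbing rough-in = (2 + 4·4 + 6)/6 = 24/6 = 4
te_HVAC install = (3 + 4·7 + 11)/6 = 42/6 = 7
te_Insulation = (7 + 4·8 + 9)/6 = 48/6 = 8
te_Drywall = (4 + 4·9 + 14)/6 = 54/6 = 9
te_Painting = (9 + 4·10 + 17)/6 = 66/6 = 11

Forward pass:
ES_Excavation = 0; EF_Excavation = 2
ES_Foundation = 2; EF_Foundation = 2+7 = 9
ES_Framing = 2; EF_Framing = 2+9 = 11
ES_Roofing = 2; EF_Roofing = 2+10 = 12
ES_Electrical rough-in = 2; EF_Electrical rough-in = 2+3 = 5
ES_Plumbing rough-in = max(EF_Framing=11, EF_Roofing=12) = 12; EF_Plumbing rough-in = 12+4 = 16
ES_HVAC install = 12; EF_HVAC install = 12+7 = 19
ES_Insulation = 19; EF_Insulation = 19+8 = 27
ES_Drywall = 5; EF_Drywall = 5+9 = 14
ES_Painting = max(EF_Foundation=9, EF_Framing=11, EF_Plumbing rough-in=16, EF_Insulation=27, EF_Drywall=14) = 27; EF_Painting = 27+11 = 38
Expected project duration μ = 38 weeks. Critical path: Excavation → Roofing → HVAC install → Insulation → Painting.

38 weeks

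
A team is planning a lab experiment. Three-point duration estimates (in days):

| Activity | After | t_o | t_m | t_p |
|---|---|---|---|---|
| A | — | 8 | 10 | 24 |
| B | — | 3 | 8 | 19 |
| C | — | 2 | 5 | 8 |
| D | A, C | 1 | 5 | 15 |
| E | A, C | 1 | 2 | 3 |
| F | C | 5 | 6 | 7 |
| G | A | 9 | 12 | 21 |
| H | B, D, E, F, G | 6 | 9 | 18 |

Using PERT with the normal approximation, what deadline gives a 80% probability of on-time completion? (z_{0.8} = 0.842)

te_A = (8 + 4·10 + 24)/6 = 72/6 = 12; σ²_A = ((24−8)/6)² = 7.111
te_B = (3 + 4·8 + 19)/6 = 54/6 = 9; σ²_B = ((19−3)/6)² = 7.111
te_C = (2 + 4·5 + 8)/6 = 30/6 = 5; σ²_C = ((8−2)/6)² = 1.000
te_D = (1 + 4·5 + 15)/6 = 36/6 = 6; σ²_D = ((15−1)/6)² = 5.444
te_E = (1 + 4·2 + 3)/6 = 12/6 = 2; σ²_E = ((3−1)/6)² = 0.111
te_F = (5 + 4·6 + 7)/6 = 36/6 = 6; σ²_F = ((7−5)/6)² = 0.111
te_G = (9 + 4·12 + 21)/6 = 78/6 = 13; σ²_G = ((21−9)/6)² = 4.000
te_H = (6 + 4·9 + 18)/6 = 60/6 = 10; σ²_H = ((18−6)/6)² = 4.000

Forward pass:
ES_A = 0; EF_A = 12
ES_B = 0; EF_B = 9
ES_C = 0; EF_C = 5
ES_D = max(EF_A=12, EF_C=5) = 12; EF_D = 12+6 = 18
ES_E = max(EF_A=12, EF_C=5) = 12; EF_E = 12+2 = 14
ES_F = 5; EF_F = 5+6 = 11
ES_G = 12; EF_G = 12+13 = 25
ES_H = max(EF_B=9, EF_D=18, EF_E=14, EF_F=11, EF_G=25) = 25; EF_H = 25+10 = 35
Expected project duration μ = 35 days. Critical path: A → G → H.

Variance along critical path = 7.111 + 4.000 + 4.000 = 15.111; σ = 3.887 days.
D = μ + z·σ = 35 + 0.842·3.887 = 38.3 days

38.3 days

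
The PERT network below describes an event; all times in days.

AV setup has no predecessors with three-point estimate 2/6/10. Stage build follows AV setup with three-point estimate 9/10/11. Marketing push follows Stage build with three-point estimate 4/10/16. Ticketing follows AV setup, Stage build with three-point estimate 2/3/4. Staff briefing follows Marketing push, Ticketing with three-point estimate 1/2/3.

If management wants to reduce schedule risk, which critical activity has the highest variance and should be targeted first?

Marketing push

te_AV setup = (2 + 4·6 + 10)/6 = 36/6 = 6; σ²_AV setup = ((10−2)/6)² = 1.778
te_Stage build = (9 + 4·10 + 11)/6 = 60/6 = 10; σ²_Stage build = ((11−9)/6)² = 0.111
te_Marketing push = (4 + 4·10 + 16)/6 = 60/6 = 10; σ²_Marketing push = ((16−4)/6)² = 4.000
te_Ticketing = (2 + 4·3 + 4)/6 = 18/6 = 3; σ²_Ticketing = ((4−2)/6)² = 0.111
te_Staff briefing = (1 + 4·2 + 3)/6 = 12/6 = 2; σ²_Staff briefing = ((3−1)/6)² = 0.111

Forward pass:
ES_AV setup = 0; EF_AV setup = 6
ES_Stage build = 6; EF_Stage build = 6+10 = 16
ES_Marketing push = 16; EF_Marketing push = 16+10 = 26
ES_Ticketing = max(EF_AV setup=6, EF_Stage build=16) = 16; EF_Ticketing = 16+3 = 19
ES_Staff briefing = max(EF_Marketing push=26, EF_Ticketing=19) = 26; EF_Staff briefing = 26+2 = 28
Expected project duration μ = 28 days. Critical path: AV setup → Stage build → Marketing push → Staff briefing.

Variances on critical path: σ²_AV setup=1.778, σ²_Stage build=0.111, σ²_Marketing push=4.000, σ²_Staff briefing=0.111.
Largest is σ²_Marketing push = 4.000.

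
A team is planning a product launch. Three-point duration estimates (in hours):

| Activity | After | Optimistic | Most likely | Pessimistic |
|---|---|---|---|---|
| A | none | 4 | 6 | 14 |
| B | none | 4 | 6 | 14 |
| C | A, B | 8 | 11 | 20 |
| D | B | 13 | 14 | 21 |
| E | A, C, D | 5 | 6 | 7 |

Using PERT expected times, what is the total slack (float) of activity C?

te_A = (4 + 4·6 + 14)/6 = 42/6 = 7
te_B = (4 + 4·6 + 14)/6 = 42/6 = 7
te_C = (8 + 4·11 + 20)/6 = 72/6 = 12
te_D = (13 + 4·14 + 21)/6 = 90/6 = 15
te_E = (5 + 4·6 + 7)/6 = 36/6 = 6

Forward pass:
ES_A = 0; EF_A = 7
ES_B = 0; EF_B = 7
ES_C = max(EF_A=7, EF_B=7) = 7; EF_C = 7+12 = 19
ES_D = 7; EF_D = 7+15 = 22
ES_E = max(EF_A=7, EF_C=19, EF_D=22) = 22; EF_E = 22+6 = 28
Expected project duration μ = 28 hours. Critical path: B → D → E.

Backward pass:
LF_E = 28; LS_E = 28−6 = 22
LF_D = LS_E = 22; LS_D = 22−15 = 7
LF_C = LS_E = 22; LS_C = 22−12 = 10
LF_B = min(LS_C=10, LS_D=7) = 7; LS_B = 7−7 = 0
LF_A = min(LS_C=10, LS_E=22) = 10; LS_A = 10−7 = 3
Slack_C = LS_C − ES_C = 10 − 7 = 3

3 hours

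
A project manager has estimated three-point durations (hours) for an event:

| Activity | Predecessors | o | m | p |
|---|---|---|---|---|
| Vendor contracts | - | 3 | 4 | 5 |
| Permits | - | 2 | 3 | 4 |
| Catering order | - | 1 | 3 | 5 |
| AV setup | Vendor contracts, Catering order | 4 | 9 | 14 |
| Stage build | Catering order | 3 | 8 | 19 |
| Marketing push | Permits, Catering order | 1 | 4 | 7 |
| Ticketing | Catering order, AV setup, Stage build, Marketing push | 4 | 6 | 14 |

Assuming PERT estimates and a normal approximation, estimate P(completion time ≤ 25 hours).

te_Vendor contracts = (3 + 4·4 + 5)/6 = 24/6 = 4; σ²_Vendor contracts = ((5−3)/6)² = 0.111
te_Permits = (2 + 4·3 + 4)/6 = 18/6 = 3; σ²_Permits = ((4−2)/6)² = 0.111
te_Catering order = (1 + 4·3 + 5)/6 = 18/6 = 3; σ²_Catering order = ((5−1)/6)² = 0.444
te_AV setup = (4 + 4·9 + 14)/6 = 54/6 = 9; σ²_AV setup = ((14−4)/6)² = 2.778
te_Stage build = (3 + 4·8 + 19)/6 = 54/6 = 9; σ²_Stage build = ((19−3)/6)² = 7.111
te_Marketing push = (1 + 4·4 + 7)/6 = 24/6 = 4; σ²_Marketing push = ((7−1)/6)² = 1.000
te_Ticketing = (4 + 4·6 + 14)/6 = 42/6 = 7; σ²_Ticketing = ((14−4)/6)² = 2.778

Forward pass:
ES_Vendor contracts = 0; EF_Vendor contracts = 4
ES_Permits = 0; EF_Permits = 3
ES_Catering order = 0; EF_Catering order = 3
ES_AV setup = max(EF_Vendor contracts=4, EF_Catering order=3) = 4; EF_AV setup = 4+9 = 13
ES_Stage build = 3; EF_Stage build = 3+9 = 12
ES_Marketing push = max(EF_Permits=3, EF_Catering order=3) = 3; EF_Marketing push = 3+4 = 7
ES_Ticketing = max(EF_Catering order=3, EF_AV setup=13, EF_Stage build=12, EF_Marketing push=7) = 13; EF_Ticketing = 13+7 = 20
Expected project duration μ = 20 hours. Critical path: Vendor contracts → AV setup → Ticketing.

Variance along critical path = 0.111 + 2.778 + 2.778 = 5.667; σ = √5.667 = 2.380 hours.
Z = (25 − 20) / 2.380 = 2.100
P(T ≤ 25) = Φ(2.100) ≈ 0.982

0.982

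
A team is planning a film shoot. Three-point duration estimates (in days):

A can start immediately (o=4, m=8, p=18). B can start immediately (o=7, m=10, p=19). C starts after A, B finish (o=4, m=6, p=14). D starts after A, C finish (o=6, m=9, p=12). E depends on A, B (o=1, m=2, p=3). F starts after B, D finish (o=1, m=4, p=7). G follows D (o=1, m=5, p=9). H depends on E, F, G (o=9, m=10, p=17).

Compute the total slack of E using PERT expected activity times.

te_A = (4 + 4·8 + 18)/6 = 54/6 = 9
te_B = (7 + 4·10 + 19)/6 = 66/6 = 11
te_C = (4 + 4·6 + 14)/6 = 42/6 = 7
te_D = (6 + 4·9 + 12)/6 = 54/6 = 9
te_E = (1 + 4·2 + 3)/6 = 12/6 = 2
te_F = (1 + 4·4 + 7)/6 = 24/6 = 4
te_G = (1 + 4·5 + 9)/6 = 30/6 = 5
te_H = (9 + 4·10 + 17)/6 = 66/6 = 11

Forward pass:
ES_A = 0; EF_A = 9
ES_B = 0; EF_B = 11
ES_C = max(EF_A=9, EF_B=11) = 11; EF_C = 11+7 = 18
ES_D = max(EF_A=9, EF_C=18) = 18; EF_D = 18+9 = 27
ES_E = max(EF_A=9, EF_B=11) = 11; EF_E = 11+2 = 13
ES_F = max(EF_B=11, EF_D=27) = 27; EF_F = 27+4 = 31
ES_G = 27; EF_G = 27+5 = 32
ES_H = max(EF_E=13, EF_F=31, EF_G=32) = 32; EF_H = 32+11 = 43
Expected project duration μ = 43 days. Critical path: B → C → D → G → H.

Backward pass:
LF_H = 43; LS_H = 43−11 = 32
LF_G = LS_H = 32; LS_G = 32−5 = 27
LF_F = LS_H = 32; LS_F = 32−4 = 28
LF_E = LS_H = 32; LS_E = 32−2 = 30
LF_D = min(LS_F=28, LS_G=27) = 27; LS_D = 27−9 = 18
LF_C = LS_D = 18; LS_C = 18−7 = 11
LF_B = min(LS_C=11, LS_E=30, LS_F=28) = 11; LS_B = 11−11 = 0
LF_A = min(LS_C=11, LS_D=18, LS_E=30) = 11; LS_A = 11−9 = 2
Slack_E = LS_E − ES_E = 30 − 11 = 19

19 days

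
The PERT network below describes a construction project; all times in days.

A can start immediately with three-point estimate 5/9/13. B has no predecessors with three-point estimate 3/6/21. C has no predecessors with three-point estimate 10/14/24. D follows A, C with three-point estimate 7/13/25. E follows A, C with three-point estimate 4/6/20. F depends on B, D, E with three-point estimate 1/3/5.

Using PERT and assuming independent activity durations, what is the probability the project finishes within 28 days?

0.150

te_A = (5 + 4·9 + 13)/6 = 54/6 = 9; σ²_A = ((13−5)/6)² = 1.778
te_B = (3 + 4·6 + 21)/6 = 48/6 = 8; σ²_B = ((21−3)/6)² = 9.000
te_C = (10 + 4·14 + 24)/6 = 90/6 = 15; σ²_C = ((24−10)/6)² = 5.444
te_D = (7 + 4·13 + 25)/6 = 84/6 = 14; σ²_D = ((25−7)/6)² = 9.000
te_E = (4 + 4·6 + 20)/6 = 48/6 = 8; σ²_E = ((20−4)/6)² = 7.111
te_F = (1 + 4·3 + 5)/6 = 18/6 = 3; σ²_F = ((5−1)/6)² = 0.444

Forward pass:
ES_A = 0; EF_A = 9
ES_B = 0; EF_B = 8
ES_C = 0; EF_C = 15
ES_D = max(EF_A=9, EF_C=15) = 15; EF_D = 15+14 = 29
ES_E = max(EF_A=9, EF_C=15) = 15; EF_E = 15+8 = 23
ES_F = max(EF_B=8, EF_D=29, EF_E=23) = 29; EF_F = 29+3 = 32
Expected project duration μ = 32 days. Critical path: C → D → F.

Variance along critical path = 5.444 + 9.000 + 0.444 = 14.889; σ = √14.889 = 3.859 days.
Z = (28 − 32) / 3.859 = -1.037
P(T ≤ 28) = Φ(-1.037) ≈ 0.150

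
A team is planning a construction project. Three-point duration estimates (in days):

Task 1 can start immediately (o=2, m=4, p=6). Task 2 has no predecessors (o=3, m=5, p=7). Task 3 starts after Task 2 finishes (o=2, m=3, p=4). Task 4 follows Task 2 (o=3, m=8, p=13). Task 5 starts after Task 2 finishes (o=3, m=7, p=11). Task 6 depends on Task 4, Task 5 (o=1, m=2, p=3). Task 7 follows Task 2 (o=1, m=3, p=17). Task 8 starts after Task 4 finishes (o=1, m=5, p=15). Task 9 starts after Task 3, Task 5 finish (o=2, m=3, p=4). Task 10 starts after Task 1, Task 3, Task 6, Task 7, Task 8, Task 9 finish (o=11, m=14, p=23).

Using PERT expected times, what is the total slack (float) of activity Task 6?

te_Task 1 = (2 + 4·4 + 6)/6 = 24/6 = 4
te_Task 2 = (3 + 4·5 + 7)/6 = 30/6 = 5
te_Task 3 = (2 + 4·3 + 4)/6 = 18/6 = 3
te_Task 4 = (3 + 4·8 + 13)/6 = 48/6 = 8
te_Task 5 = (3 + 4·7 + 11)/6 = 42/6 = 7
te_Task 6 = (1 + 4·2 + 3)/6 = 12/6 = 2
te_Task 7 = (1 + 4·3 + 17)/6 = 30/6 = 5
te_Task 8 = (1 + 4·5 + 15)/6 = 36/6 = 6
te_Task 9 = (2 + 4·3 + 4)/6 = 18/6 = 3
te_Task 10 = (11 + 4·14 + 23)/6 = 90/6 = 15

Forward pass:
ES_Task 1 = 0; EF_Task 1 = 4
ES_Task 2 = 0; EF_Task 2 = 5
ES_Task 3 = 5; EF_Task 3 = 5+3 = 8
ES_Task 4 = 5; EF_Task 4 = 5+8 = 13
ES_Task 5 = 5; EF_Task 5 = 5+7 = 12
ES_Task 6 = max(EF_Task 4=13, EF_Task 5=12) = 13; EF_Task 6 = 13+2 = 15
ES_Task 7 = 5; EF_Task 7 = 5+5 = 10
ES_Task 8 = 13; EF_Task 8 = 13+6 = 19
ES_Task 9 = max(EF_Task 3=8, EF_Task 5=12) = 12; EF_Task 9 = 12+3 = 15
ES_Task 10 = max(EF_Task 1=4, EF_Task 3=8, EF_Task 6=15, EF_Task 7=10, EF_Task 8=19, EF_Task 9=15) = 19; EF_Task 10 = 19+15 = 34
Expected project duration μ = 34 days. Critical path: Task 2 → Task 4 → Task 8 → Task 10.

Backward pass:
LF_Task 10 = 34; LS_Task 10 = 34−15 = 19
LF_Task 9 = LS_Task 10 = 19; LS_Task 9 = 19−3 = 16
LF_Task 8 = LS_Task 10 = 19; LS_Task 8 = 19−6 = 13
LF_Task 7 = LS_Task 10 = 19; LS_Task 7 = 19−5 = 14
LF_Task 6 = LS_Task 10 = 19; LS_Task 6 = 19−2 = 17
LF_Task 5 = min(LS_Task 6=17, LS_Task 9=16) = 16; LS_Task 5 = 16−7 = 9
LF_Task 4 = min(LS_Task 6=17, LS_Task 8=13) = 13; LS_Task 4 = 13−8 = 5
LF_Task 3 = min(LS_Task 9=16, LS_Task 10=19) = 16; LS_Task 3 = 16−3 = 13
LF_Task 2 = min(LS_Task 3=13, LS_Task 4=5, LS_Task 5=9, LS_Task 7=14) = 5; LS_Task 2 = 5−5 = 0
LF_Task 1 = LS_Task 10 = 19; LS_Task 1 = 19−4 = 15
Slack_Task 6 = LS_Task 6 − ES_Task 6 = 17 − 13 = 4

4 days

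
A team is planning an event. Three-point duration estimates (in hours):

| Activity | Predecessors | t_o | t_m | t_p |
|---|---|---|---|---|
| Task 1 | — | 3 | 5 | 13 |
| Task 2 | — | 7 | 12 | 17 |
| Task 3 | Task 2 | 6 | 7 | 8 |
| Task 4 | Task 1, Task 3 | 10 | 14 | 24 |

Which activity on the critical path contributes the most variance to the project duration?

Task 4

te_Task 1 = (3 + 4·5 + 13)/6 = 36/6 = 6; σ²_Task 1 = ((13−3)/6)² = 2.778
te_Task 2 = (7 + 4·12 + 17)/6 = 72/6 = 12; σ²_Task 2 = ((17−7)/6)² = 2.778
te_Task 3 = (6 + 4·7 + 8)/6 = 42/6 = 7; σ²_Task 3 = ((8−6)/6)² = 0.111
te_Task 4 = (10 + 4·14 + 24)/6 = 90/6 = 15; σ²_Task 4 = ((24−10)/6)² = 5.444

Forward pass:
ES_Task 1 = 0; EF_Task 1 = 6
ES_Task 2 = 0; EF_Task 2 = 12
ES_Task 3 = 12; EF_Task 3 = 12+7 = 19
ES_Task 4 = max(EF_Task 1=6, EF_Task 3=19) = 19; EF_Task 4 = 19+15 = 34
Expected project duration μ = 34 hours. Critical path: Task 2 → Task 3 → Task 4.

Variances on critical path: σ²_Task 2=2.778, σ²_Task 3=0.111, σ²_Task 4=5.444.
Largest is σ²_Task 4 = 5.444.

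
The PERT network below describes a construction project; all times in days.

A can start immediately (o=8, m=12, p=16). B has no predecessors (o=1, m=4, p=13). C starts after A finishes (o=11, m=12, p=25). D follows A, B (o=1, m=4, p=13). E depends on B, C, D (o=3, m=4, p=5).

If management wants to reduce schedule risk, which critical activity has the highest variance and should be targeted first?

C

te_A = (8 + 4·12 + 16)/6 = 72/6 = 12; σ²_A = ((16−8)/6)² = 1.778
te_B = (1 + 4·4 + 13)/6 = 30/6 = 5; σ²_B = ((13−1)/6)² = 4.000
te_C = (11 + 4·12 + 25)/6 = 84/6 = 14; σ²_C = ((25−11)/6)² = 5.444
te_D = (1 + 4·4 + 13)/6 = 30/6 = 5; σ²_D = ((13−1)/6)² = 4.000
te_E = (3 + 4·4 + 5)/6 = 24/6 = 4; σ²_E = ((5−3)/6)² = 0.111

Forward pass:
ES_A = 0; EF_A = 12
ES_B = 0; EF_B = 5
ES_C = 12; EF_C = 12+14 = 26
ES_D = max(EF_A=12, EF_B=5) = 12; EF_D = 12+5 = 17
ES_E = max(EF_B=5, EF_C=26, EF_D=17) = 26; EF_E = 26+4 = 30
Expected project duration μ = 30 days. Critical path: A → C → E.

Variances on critical path: σ²_A=1.778, σ²_C=5.444, σ²_E=0.111.
Largest is σ²_C = 5.444.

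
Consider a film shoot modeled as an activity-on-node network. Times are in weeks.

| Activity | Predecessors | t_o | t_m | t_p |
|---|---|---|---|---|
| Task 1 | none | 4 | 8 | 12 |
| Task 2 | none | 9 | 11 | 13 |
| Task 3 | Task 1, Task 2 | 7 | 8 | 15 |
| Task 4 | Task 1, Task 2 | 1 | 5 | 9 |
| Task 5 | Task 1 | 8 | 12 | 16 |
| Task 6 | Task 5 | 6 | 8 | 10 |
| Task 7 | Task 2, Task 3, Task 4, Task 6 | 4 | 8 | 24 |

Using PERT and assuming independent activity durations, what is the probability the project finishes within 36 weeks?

te_Task 1 = (4 + 4·8 + 12)/6 = 48/6 = 8; σ²_Task 1 = ((12−4)/6)² = 1.778
te_Task 2 = (9 + 4·11 + 13)/6 = 66/6 = 11; σ²_Task 2 = ((13−9)/6)² = 0.444
te_Task 3 = (7 + 4·8 + 15)/6 = 54/6 = 9; σ²_Task 3 = ((15−7)/6)² = 1.778
te_Task 4 = (1 + 4·5 + 9)/6 = 30/6 = 5; σ²_Task 4 = ((9−1)/6)² = 1.778
te_Task 5 = (8 + 4·12 + 16)/6 = 72/6 = 12; σ²_Task 5 = ((16−8)/6)² = 1.778
te_Task 6 = (6 + 4·8 + 10)/6 = 48/6 = 8; σ²_Task 6 = ((10−6)/6)² = 0.444
te_Task 7 = (4 + 4·8 + 24)/6 = 60/6 = 10; σ²_Task 7 = ((24−4)/6)² = 11.111

Forward pass:
ES_Task 1 = 0; EF_Task 1 = 8
ES_Task 2 = 0; EF_Task 2 = 11
ES_Task 3 = max(EF_Task 1=8, EF_Task 2=11) = 11; EF_Task 3 = 11+9 = 20
ES_Task 4 = max(EF_Task 1=8, EF_Task 2=11) = 11; EF_Task 4 = 11+5 = 16
ES_Task 5 = 8; EF_Task 5 = 8+12 = 20
ES_Task 6 = 20; EF_Task 6 = 20+8 = 28
ES_Task 7 = max(EF_Task 2=11, EF_Task 3=20, EF_Task 4=16, EF_Task 6=28) = 28; EF_Task 7 = 28+10 = 38
Expected project duration μ = 38 weeks. Critical path: Task 1 → Task 5 → Task 6 → Task 7.

Variance along critical path = 1.778 + 1.778 + 0.444 + 11.111 = 15.111; σ = √15.111 = 3.887 weeks.
Z = (36 − 38) / 3.887 = -0.514
P(T ≤ 36) = Φ(-0.514) ≈ 0.303

0.303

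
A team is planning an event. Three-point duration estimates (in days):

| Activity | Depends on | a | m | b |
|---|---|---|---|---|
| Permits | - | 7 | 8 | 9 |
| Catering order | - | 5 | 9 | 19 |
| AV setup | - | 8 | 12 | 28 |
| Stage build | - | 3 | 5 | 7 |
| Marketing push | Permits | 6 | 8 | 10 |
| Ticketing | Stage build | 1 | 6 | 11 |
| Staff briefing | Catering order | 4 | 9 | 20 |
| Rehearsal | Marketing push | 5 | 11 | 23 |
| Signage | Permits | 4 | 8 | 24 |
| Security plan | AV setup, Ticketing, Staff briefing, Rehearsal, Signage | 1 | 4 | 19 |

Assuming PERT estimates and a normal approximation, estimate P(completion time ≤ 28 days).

0.082

te_Permits = (7 + 4·8 + 9)/6 = 48/6 = 8; σ²_Permits = ((9−7)/6)² = 0.111
te_Catering order = (5 + 4·9 + 19)/6 = 60/6 = 10; σ²_Catering order = ((19−5)/6)² = 5.444
te_AV setup = (8 + 4·12 + 28)/6 = 84/6 = 14; σ²_AV setup = ((28−8)/6)² = 11.111
te_Stage build = (3 + 4·5 + 7)/6 = 30/6 = 5; σ²_Stage build = ((7−3)/6)² = 0.444
te_Marketing push = (6 + 4·8 + 10)/6 = 48/6 = 8; σ²_Marketing push = ((10−6)/6)² = 0.444
te_Ticketing = (1 + 4·6 + 11)/6 = 36/6 = 6; σ²_Ticketing = ((11−1)/6)² = 2.778
te_Staff briefing = (4 + 4·9 + 20)/6 = 60/6 = 10; σ²_Staff briefing = ((20−4)/6)² = 7.111
te_Rehearsal = (5 + 4·11 + 23)/6 = 72/6 = 12; σ²_Rehearsal = ((23−5)/6)² = 9.000
te_Signage = (4 + 4·8 + 24)/6 = 60/6 = 10; σ²_Signage = ((24−4)/6)² = 11.111
te_Security plan = (1 + 4·4 + 19)/6 = 36/6 = 6; σ²_Security plan = ((19−1)/6)² = 9.000

Forward pass:
ES_Permits = 0; EF_Permits = 8
ES_Catering order = 0; EF_Catering order = 10
ES_AV setup = 0; EF_AV setup = 14
ES_Stage build = 0; EF_Stage build = 5
ES_Marketing push = 8; EF_Marketing push = 8+8 = 16
ES_Ticketing = 5; EF_Ticketing = 5+6 = 11
ES_Staff briefing = 10; EF_Staff briefing = 10+10 = 20
ES_Rehearsal = 16; EF_Rehearsal = 16+12 = 28
ES_Signage = 8; EF_Signage = 8+10 = 18
ES_Security plan = max(EF_AV setup=14, EF_Ticketing=11, EF_Staff briefing=20, EF_Rehearsal=28, EF_Signage=18) = 28; EF_Security plan = 28+6 = 34
Expected project duration μ = 34 days. Critical path: Permits → Marketing push → Rehearsal → Security plan.

Variance along critical path = 0.111 + 0.444 + 9.000 + 9.000 = 18.556; σ = √18.556 = 4.308 days.
Z = (28 − 34) / 4.308 = -1.393
P(T ≤ 28) = Φ(-1.393) ≈ 0.082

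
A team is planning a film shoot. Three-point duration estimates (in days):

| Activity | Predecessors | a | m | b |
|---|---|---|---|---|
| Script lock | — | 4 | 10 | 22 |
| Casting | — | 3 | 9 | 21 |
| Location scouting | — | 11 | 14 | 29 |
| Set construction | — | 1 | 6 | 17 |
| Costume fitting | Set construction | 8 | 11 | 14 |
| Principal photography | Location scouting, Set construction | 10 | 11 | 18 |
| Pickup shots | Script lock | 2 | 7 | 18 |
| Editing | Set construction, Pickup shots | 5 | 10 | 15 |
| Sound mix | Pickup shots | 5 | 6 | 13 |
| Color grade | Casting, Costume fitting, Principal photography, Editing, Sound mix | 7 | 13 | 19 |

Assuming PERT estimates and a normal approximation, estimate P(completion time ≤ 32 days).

0.018

te_Script lock = (4 + 4·10 + 22)/6 = 66/6 = 11; σ²_Script lock = ((22−4)/6)² = 9.000
te_Casting = (3 + 4·9 + 21)/6 = 60/6 = 10; σ²_Casting = ((21−3)/6)² = 9.000
te_Location scouting = (11 + 4·14 + 29)/6 = 96/6 = 16; σ²_Location scouting = ((29−11)/6)² = 9.000
te_Set construction = (1 + 4·6 + 17)/6 = 42/6 = 7; σ²_Set construction = ((17−1)/6)² = 7.111
te_Costume fitting = (8 + 4·11 + 14)/6 = 66/6 = 11; σ²_Costume fitting = ((14−8)/6)² = 1.000
te_Principal photography = (10 + 4·11 + 18)/6 = 72/6 = 12; σ²_Principal photography = ((18−10)/6)² = 1.778
te_Pickup shots = (2 + 4·7 + 18)/6 = 48/6 = 8; σ²_Pickup shots = ((18−2)/6)² = 7.111
te_Editing = (5 + 4·10 + 15)/6 = 60/6 = 10; σ²_Editing = ((15−5)/6)² = 2.778
te_Sound mix = (5 + 4·6 + 13)/6 = 42/6 = 7; σ²_Sound mix = ((13−5)/6)² = 1.778
te_Color grade = (7 + 4·13 + 19)/6 = 78/6 = 13; σ²_Color grade = ((19−7)/6)² = 4.000

Forward pass:
ES_Script lock = 0; EF_Script lock = 11
ES_Casting = 0; EF_Casting = 10
ES_Location scouting = 0; EF_Location scouting = 16
ES_Set construction = 0; EF_Set construction = 7
ES_Costume fitting = 7; EF_Costume fitting = 7+11 = 18
ES_Principal photography = max(EF_Location scouting=16, EF_Set construction=7) = 16; EF_Principal photography = 16+12 = 28
ES_Pickup shots = 11; EF_Pickup shots = 11+8 = 19
ES_Editing = max(EF_Set construction=7, EF_Pickup shots=19) = 19; EF_Editing = 19+10 = 29
ES_Sound mix = 19; EF_Sound mix = 19+7 = 26
ES_Color grade = max(EF_Casting=10, EF_Costume fitting=18, EF_Principal photography=28, EF_Editing=29, EF_Sound mix=26) = 29; EF_Color grade = 29+13 = 42
Expected project duration μ = 42 days. Critical path: Script lock → Pickup shots → Editing → Color grade.

Variance along critical path = 9.000 + 7.111 + 2.778 + 4.000 = 22.889; σ = √22.889 = 4.784 days.
Z = (32 − 42) / 4.784 = -2.090
P(T ≤ 32) = Φ(-2.090) ≈ 0.018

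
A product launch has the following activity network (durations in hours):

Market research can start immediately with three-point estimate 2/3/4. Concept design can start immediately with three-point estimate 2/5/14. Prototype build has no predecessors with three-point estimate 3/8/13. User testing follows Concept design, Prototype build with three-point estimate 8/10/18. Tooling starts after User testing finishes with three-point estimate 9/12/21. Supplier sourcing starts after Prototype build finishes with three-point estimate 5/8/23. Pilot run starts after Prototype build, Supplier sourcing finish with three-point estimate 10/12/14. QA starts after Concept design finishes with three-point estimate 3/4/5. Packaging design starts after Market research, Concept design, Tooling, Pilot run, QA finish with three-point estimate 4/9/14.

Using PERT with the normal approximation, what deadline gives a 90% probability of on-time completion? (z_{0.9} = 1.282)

45.5 hours

te_Market research = (2 + 4·3 + 4)/6 = 18/6 = 3; σ²_Market research = ((4−2)/6)² = 0.111
te_Concept design = (2 + 4·5 + 14)/6 = 36/6 = 6; σ²_Concept design = ((14−2)/6)² = 4.000
te_Prototype build = (3 + 4·8 + 13)/6 = 48/6 = 8; σ²_Prototype build = ((13−3)/6)² = 2.778
te_User testing = (8 + 4·10 + 18)/6 = 66/6 = 11; σ²_User testing = ((18−8)/6)² = 2.778
te_Tooling = (9 + 4·12 + 21)/6 = 78/6 = 13; σ²_Tooling = ((21−9)/6)² = 4.000
te_Supplier sourcing = (5 + 4·8 + 23)/6 = 60/6 = 10; σ²_Supplier sourcing = ((23−5)/6)² = 9.000
te_Pilot run = (10 + 4·12 + 14)/6 = 72/6 = 12; σ²_Pilot run = ((14−10)/6)² = 0.444
te_QA = (3 + 4·4 + 5)/6 = 24/6 = 4; σ²_QA = ((5−3)/6)² = 0.111
te_Packaging design = (4 + 4·9 + 14)/6 = 54/6 = 9; σ²_Packaging design = ((14−4)/6)² = 2.778

Forward pass:
ES_Market research = 0; EF_Market research = 3
ES_Concept design = 0; EF_Concept design = 6
ES_Prototype build = 0; EF_Prototype build = 8
ES_User testing = max(EF_Concept design=6, EF_Prototype build=8) = 8; EF_User testing = 8+11 = 19
ES_Tooling = 19; EF_Tooling = 19+13 = 32
ES_Supplier sourcing = 8; EF_Supplier sourcing = 8+10 = 18
ES_Pilot run = max(EF_Prototype build=8, EF_Supplier sourcing=18) = 18; EF_Pilot run = 18+12 = 30
ES_QA = 6; EF_QA = 6+4 = 10
ES_Packaging design = max(EF_Market research=3, EF_Concept design=6, EF_Tooling=32, EF_Pilot run=30, EF_QA=10) = 32; EF_Packaging design = 32+9 = 41
Expected project duration μ = 41 hours. Critical path: Prototype build → User testing → Tooling → Packaging design.

Variance along critical path = 2.778 + 2.778 + 4.000 + 2.778 = 12.333; σ = 3.512 hours.
D = μ + z·σ = 41 + 1.282·3.512 = 45.5 hours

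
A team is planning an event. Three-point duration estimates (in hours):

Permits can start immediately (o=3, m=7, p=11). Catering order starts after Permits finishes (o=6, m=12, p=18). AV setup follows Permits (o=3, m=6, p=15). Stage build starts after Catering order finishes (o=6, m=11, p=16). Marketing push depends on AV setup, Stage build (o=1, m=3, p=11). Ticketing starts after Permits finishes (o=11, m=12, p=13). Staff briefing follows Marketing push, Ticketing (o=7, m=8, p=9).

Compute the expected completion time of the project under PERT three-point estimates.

te_Permits = (3 + 4·7 + 11)/6 = 42/6 = 7
te_Catering order = (6 + 4·12 + 18)/6 = 72/6 = 12
te_AV setup = (3 + 4·6 + 15)/6 = 42/6 = 7
te_Stage build = (6 + 4·11 + 16)/6 = 66/6 = 11
te_Marketing push = (1 + 4·3 + 11)/6 = 24/6 = 4
te_Ticketing = (11 + 4·12 + 13)/6 = 72/6 = 12
te_Staff briefing = (7 + 4·8 + 9)/6 = 48/6 = 8

Forward pass:
ES_Permits = 0; EF_Permits = 7
ES_Catering order = 7; EF_Catering order = 7+12 = 19
ES_AV setup = 7; EF_AV setup = 7+7 = 14
ES_Stage build = 19; EF_Stage build = 19+11 = 30
ES_Marketing push = max(EF_AV setup=14, EF_Stage build=30) = 30; EF_Marketing push = 30+4 = 34
ES_Ticketing = 7; EF_Ticketing = 7+12 = 19
ES_Staff briefing = max(EF_Marketing push=34, EF_Ticketing=19) = 34; EF_Staff briefing = 34+8 = 42
Expected project duration μ = 42 hours. Critical path: Permits → Catering order → Stage build → Marketing push → Staff briefing.

42 hours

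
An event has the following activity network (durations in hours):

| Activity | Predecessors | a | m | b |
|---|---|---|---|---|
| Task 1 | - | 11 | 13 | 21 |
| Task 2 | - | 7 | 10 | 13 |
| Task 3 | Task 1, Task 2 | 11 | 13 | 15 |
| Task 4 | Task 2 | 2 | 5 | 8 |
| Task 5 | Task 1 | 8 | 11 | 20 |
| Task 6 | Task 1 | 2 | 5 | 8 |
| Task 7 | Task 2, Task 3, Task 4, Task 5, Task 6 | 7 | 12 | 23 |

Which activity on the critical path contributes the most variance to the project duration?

te_Task 1 = (11 + 4·13 + 21)/6 = 84/6 = 14; σ²_Task 1 = ((21−11)/6)² = 2.778
te_Task 2 = (7 + 4·10 + 13)/6 = 60/6 = 10; σ²_Task 2 = ((13−7)/6)² = 1.000
te_Task 3 = (11 + 4·13 + 15)/6 = 78/6 = 13; σ²_Task 3 = ((15−11)/6)² = 0.444
te_Task 4 = (2 + 4·5 + 8)/6 = 30/6 = 5; σ²_Task 4 = ((8−2)/6)² = 1.000
te_Task 5 = (8 + 4·11 + 20)/6 = 72/6 = 12; σ²_Task 5 = ((20−8)/6)² = 4.000
te_Task 6 = (2 + 4·5 + 8)/6 = 30/6 = 5; σ²_Task 6 = ((8−2)/6)² = 1.000
te_Task 7 = (7 + 4·12 + 23)/6 = 78/6 = 13; σ²_Task 7 = ((23−7)/6)² = 7.111

Forward pass:
ES_Task 1 = 0; EF_Task 1 = 14
ES_Task 2 = 0; EF_Task 2 = 10
ES_Task 3 = max(EF_Task 1=14, EF_Task 2=10) = 14; EF_Task 3 = 14+13 = 27
ES_Task 4 = 10; EF_Task 4 = 10+5 = 15
ES_Task 5 = 14; EF_Task 5 = 14+12 = 26
ES_Task 6 = 14; EF_Task 6 = 14+5 = 19
ES_Task 7 = max(EF_Task 2=10, EF_Task 3=27, EF_Task 4=15, EF_Task 5=26, EF_Task 6=19) = 27; EF_Task 7 = 27+13 = 40
Expected project duration μ = 40 hours. Critical path: Task 1 → Task 3 → Task 7.

Variances on critical path: σ²_Task 1=2.778, σ²_Task 3=0.444, σ²_Task 7=7.111.
Largest is σ²_Task 7 = 7.111.

Task 7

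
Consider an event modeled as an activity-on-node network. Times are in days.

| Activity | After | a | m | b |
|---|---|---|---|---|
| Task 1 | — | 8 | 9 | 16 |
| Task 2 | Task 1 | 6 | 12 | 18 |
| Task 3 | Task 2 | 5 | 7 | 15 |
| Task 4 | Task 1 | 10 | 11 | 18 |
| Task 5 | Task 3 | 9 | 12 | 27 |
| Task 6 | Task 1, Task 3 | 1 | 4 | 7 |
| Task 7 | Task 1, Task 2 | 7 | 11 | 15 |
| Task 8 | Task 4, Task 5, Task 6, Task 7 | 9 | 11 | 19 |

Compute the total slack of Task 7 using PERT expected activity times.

te_Task 1 = (8 + 4·9 + 16)/6 = 60/6 = 10
te_Task 2 = (6 + 4·12 + 18)/6 = 72/6 = 12
te_Task 3 = (5 + 4·7 + 15)/6 = 48/6 = 8
te_Task 4 = (10 + 4·11 + 18)/6 = 72/6 = 12
te_Task 5 = (9 + 4·12 + 27)/6 = 84/6 = 14
te_Task 6 = (1 + 4·4 + 7)/6 = 24/6 = 4
te_Task 7 = (7 + 4·11 + 15)/6 = 66/6 = 11
te_Task 8 = (9 + 4·11 + 19)/6 = 72/6 = 12

Forward pass:
ES_Task 1 = 0; EF_Task 1 = 10
ES_Task 2 = 10; EF_Task 2 = 10+12 = 22
ES_Task 3 = 22; EF_Task 3 = 22+8 = 30
ES_Task 4 = 10; EF_Task 4 = 10+12 = 22
ES_Task 5 = 30; EF_Task 5 = 30+14 = 44
ES_Task 6 = max(EF_Task 1=10, EF_Task 3=30) = 30; EF_Task 6 = 30+4 = 34
ES_Task 7 = max(EF_Task 1=10, EF_Task 2=22) = 22; EF_Task 7 = 22+11 = 33
ES_Task 8 = max(EF_Task 4=22, EF_Task 5=44, EF_Task 6=34, EF_Task 7=33) = 44; EF_Task 8 = 44+12 = 56
Expected project duration μ = 56 days. Critical path: Task 1 → Task 2 → Task 3 → Task 5 → Task 8.

Backward pass:
LF_Task 8 = 56; LS_Task 8 = 56−12 = 44
LF_Task 7 = LS_Task 8 = 44; LS_Task 7 = 44−11 = 33
LF_Task 6 = LS_Task 8 = 44; LS_Task 6 = 44−4 = 40
LF_Task 5 = LS_Task 8 = 44; LS_Task 5 = 44−14 = 30
LF_Task 4 = LS_Task 8 = 44; LS_Task 4 = 44−12 = 32
LF_Task 3 = min(LS_Task 5=30, LS_Task 6=40) = 30; LS_Task 3 = 30−8 = 22
LF_Task 2 = min(LS_Task 3=22, LS_Task 7=33) = 22; LS_Task 2 = 22−12 = 10
LF_Task 1 = min(LS_Task 2=10, LS_Task 4=32, LS_Task 6=40, LS_Task 7=33) = 10; LS_Task 1 = 10−10 = 0
Slack_Task 7 = LS_Task 7 − ES_Task 7 = 33 − 22 = 11

11 days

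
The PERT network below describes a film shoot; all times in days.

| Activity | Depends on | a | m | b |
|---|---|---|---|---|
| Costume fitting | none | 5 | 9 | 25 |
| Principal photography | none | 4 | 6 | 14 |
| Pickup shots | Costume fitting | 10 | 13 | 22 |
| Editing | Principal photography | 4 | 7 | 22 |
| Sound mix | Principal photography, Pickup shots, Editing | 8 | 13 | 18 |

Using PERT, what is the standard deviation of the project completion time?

te_Costume fitting = (5 + 4·9 + 25)/6 = 66/6 = 11; σ²_Costume fitting = ((25−5)/6)² = 11.111
te_Principal photography = (4 + 4·6 + 14)/6 = 42/6 = 7; σ²_Principal photography = ((14−4)/6)² = 2.778
te_Pickup shots = (10 + 4·13 + 22)/6 = 84/6 = 14; σ²_Pickup shots = ((22−10)/6)² = 4.000
te_Editing = (4 + 4·7 + 22)/6 = 54/6 = 9; σ²_Editing = ((22−4)/6)² = 9.000
te_Sound mix = (8 + 4·13 + 18)/6 = 78/6 = 13; σ²_Sound mix = ((18−8)/6)² = 2.778

Forward pass:
ES_Costume fitting = 0; EF_Costume fitting = 11
ES_Principal photography = 0; EF_Principal photography = 7
ES_Pickup shots = 11; EF_Pickup shots = 11+14 = 25
ES_Editing = 7; EF_Editing = 7+9 = 16
ES_Sound mix = max(EF_Principal photography=7, EF_Pickup shots=25, EF_Editing=16) = 25; EF_Sound mix = 25+13 = 38
Expected project duration μ = 38 days. Critical path: Costume fitting → Pickup shots → Sound mix.

Variance along critical path = 11.111 + 4.000 + 2.778 = 17.889
σ = √17.889 = 4.230 days

4.23 days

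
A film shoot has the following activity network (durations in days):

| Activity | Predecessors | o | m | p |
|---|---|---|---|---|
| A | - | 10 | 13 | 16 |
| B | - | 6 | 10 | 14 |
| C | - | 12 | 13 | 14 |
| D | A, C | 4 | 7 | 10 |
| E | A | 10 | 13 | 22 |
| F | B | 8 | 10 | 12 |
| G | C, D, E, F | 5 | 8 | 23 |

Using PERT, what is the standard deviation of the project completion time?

3.74 days

te_A = (10 + 4·13 + 16)/6 = 78/6 = 13; σ²_A = ((16−10)/6)² = 1.000
te_B = (6 + 4·10 + 14)/6 = 60/6 = 10; σ²_B = ((14−6)/6)² = 1.778
te_C = (12 + 4·13 + 14)/6 = 78/6 = 13; σ²_C = ((14−12)/6)² = 0.111
te_D = (4 + 4·7 + 10)/6 = 42/6 = 7; σ²_D = ((10−4)/6)² = 1.000
te_E = (10 + 4·13 + 22)/6 = 84/6 = 14; σ²_E = ((22−10)/6)² = 4.000
te_F = (8 + 4·10 + 12)/6 = 60/6 = 10; σ²_F = ((12−8)/6)² = 0.444
te_G = (5 + 4·8 + 23)/6 = 60/6 = 10; σ²_G = ((23−5)/6)² = 9.000

Forward pass:
ES_A = 0; EF_A = 13
ES_B = 0; EF_B = 10
ES_C = 0; EF_C = 13
ES_D = max(EF_A=13, EF_C=13) = 13; EF_D = 13+7 = 20
ES_E = 13; EF_E = 13+14 = 27
ES_F = 10; EF_F = 10+10 = 20
ES_G = max(EF_C=13, EF_D=20, EF_E=27, EF_F=20) = 27; EF_G = 27+10 = 37
Expected project duration μ = 37 days. Critical path: A → E → G.

Variance along critical path = 1.000 + 4.000 + 9.000 = 14.000
σ = √14.000 = 3.742 days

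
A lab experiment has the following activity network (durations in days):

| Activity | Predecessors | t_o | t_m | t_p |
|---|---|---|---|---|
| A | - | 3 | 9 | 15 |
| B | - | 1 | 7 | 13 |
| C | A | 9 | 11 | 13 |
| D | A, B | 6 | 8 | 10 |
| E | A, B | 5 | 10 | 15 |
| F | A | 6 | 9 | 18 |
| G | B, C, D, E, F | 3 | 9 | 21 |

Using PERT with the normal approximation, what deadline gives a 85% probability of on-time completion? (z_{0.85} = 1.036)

33.8 days

te_A = (3 + 4·9 + 15)/6 = 54/6 = 9; σ²_A = ((15−3)/6)² = 4.000
te_B = (1 + 4·7 + 13)/6 = 42/6 = 7; σ²_B = ((13−1)/6)² = 4.000
te_C = (9 + 4·11 + 13)/6 = 66/6 = 11; σ²_C = ((13−9)/6)² = 0.444
te_D = (6 + 4·8 + 10)/6 = 48/6 = 8; σ²_D = ((10−6)/6)² = 0.444
te_E = (5 + 4·10 + 15)/6 = 60/6 = 10; σ²_E = ((15−5)/6)² = 2.778
te_F = (6 + 4·9 + 18)/6 = 60/6 = 10; σ²_F = ((18−6)/6)² = 4.000
te_G = (3 + 4·9 + 21)/6 = 60/6 = 10; σ²_G = ((21−3)/6)² = 9.000

Forward pass:
ES_A = 0; EF_A = 9
ES_B = 0; EF_B = 7
ES_C = 9; EF_C = 9+11 = 20
ES_D = max(EF_A=9, EF_B=7) = 9; EF_D = 9+8 = 17
ES_E = max(EF_A=9, EF_B=7) = 9; EF_E = 9+10 = 19
ES_F = 9; EF_F = 9+10 = 19
ES_G = max(EF_B=7, EF_C=20, EF_D=17, EF_E=19, EF_F=19) = 20; EF_G = 20+10 = 30
Expected project duration μ = 30 days. Critical path: A → C → G.

Variance along critical path = 4.000 + 0.444 + 9.000 = 13.444; σ = 3.667 days.
D = μ + z·σ = 30 + 1.036·3.667 = 33.8 days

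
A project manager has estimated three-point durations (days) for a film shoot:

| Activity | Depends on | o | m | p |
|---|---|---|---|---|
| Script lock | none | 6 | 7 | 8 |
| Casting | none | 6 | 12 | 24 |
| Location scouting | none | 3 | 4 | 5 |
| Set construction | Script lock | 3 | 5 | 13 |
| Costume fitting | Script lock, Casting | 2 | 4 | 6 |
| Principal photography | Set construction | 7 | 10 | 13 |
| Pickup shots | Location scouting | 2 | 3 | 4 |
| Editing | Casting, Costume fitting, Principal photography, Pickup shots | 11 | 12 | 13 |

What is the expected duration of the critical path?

te_Script lock = (6 + 4·7 + 8)/6 = 42/6 = 7
te_Casting = (6 + 4·12 + 24)/6 = 78/6 = 13
te_Location scouting = (3 + 4·4 + 5)/6 = 24/6 = 4
te_Set construction = (3 + 4·5 + 13)/6 = 36/6 = 6
te_Costume fitting = (2 + 4·4 + 6)/6 = 24/6 = 4
te_Principal photography = (7 + 4·10 + 13)/6 = 60/6 = 10
te_Pickup shots = (2 + 4·3 + 4)/6 = 18/6 = 3
te_Editing = (11 + 4·12 + 13)/6 = 72/6 = 12

Forward pass:
ES_Script lock = 0; EF_Script lock = 7
ES_Casting = 0; EF_Casting = 13
ES_Location scouting = 0; EF_Location scouting = 4
ES_Set construction = 7; EF_Set construction = 7+6 = 13
ES_Costume fitting = max(EF_Script lock=7, EF_Casting=13) = 13; EF_Costume fitting = 13+4 = 17
ES_Principal photography = 13; EF_Principal photography = 13+10 = 23
ES_Pickup shots = 4; EF_Pickup shots = 4+3 = 7
ES_Editing = max(EF_Casting=13, EF_Costume fitting=17, EF_Principal photography=23, EF_Pickup shots=7) = 23; EF_Editing = 23+12 = 35
Expected project duration μ = 35 days. Critical path: Script lock → Set construction → Principal photography → Editing.

35 days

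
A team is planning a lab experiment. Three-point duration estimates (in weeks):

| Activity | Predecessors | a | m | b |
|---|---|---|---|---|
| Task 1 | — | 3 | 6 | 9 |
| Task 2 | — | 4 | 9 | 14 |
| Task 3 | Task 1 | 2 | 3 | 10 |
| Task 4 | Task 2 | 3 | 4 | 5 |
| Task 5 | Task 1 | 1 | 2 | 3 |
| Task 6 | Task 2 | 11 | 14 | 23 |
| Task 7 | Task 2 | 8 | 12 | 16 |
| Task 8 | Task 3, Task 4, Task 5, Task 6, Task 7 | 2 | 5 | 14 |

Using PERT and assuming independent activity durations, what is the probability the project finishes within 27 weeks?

0.180

te_Task 1 = (3 + 4·6 + 9)/6 = 36/6 = 6; σ²_Task 1 = ((9−3)/6)² = 1.000
te_Task 2 = (4 + 4·9 + 14)/6 = 54/6 = 9; σ²_Task 2 = ((14−4)/6)² = 2.778
te_Task 3 = (2 + 4·3 + 10)/6 = 24/6 = 4; σ²_Task 3 = ((10−2)/6)² = 1.778
te_Task 4 = (3 + 4·4 + 5)/6 = 24/6 = 4; σ²_Task 4 = ((5−3)/6)² = 0.111
te_Task 5 = (1 + 4·2 + 3)/6 = 12/6 = 2; σ²_Task 5 = ((3−1)/6)² = 0.111
te_Task 6 = (11 + 4·14 + 23)/6 = 90/6 = 15; σ²_Task 6 = ((23−11)/6)² = 4.000
te_Task 7 = (8 + 4·12 + 16)/6 = 72/6 = 12; σ²_Task 7 = ((16−8)/6)² = 1.778
te_Task 8 = (2 + 4·5 + 14)/6 = 36/6 = 6; σ²_Task 8 = ((14−2)/6)² = 4.000

Forward pass:
ES_Task 1 = 0; EF_Task 1 = 6
ES_Task 2 = 0; EF_Task 2 = 9
ES_Task 3 = 6; EF_Task 3 = 6+4 = 10
ES_Task 4 = 9; EF_Task 4 = 9+4 = 13
ES_Task 5 = 6; EF_Task 5 = 6+2 = 8
ES_Task 6 = 9; EF_Task 6 = 9+15 = 24
ES_Task 7 = 9; EF_Task 7 = 9+12 = 21
ES_Task 8 = max(EF_Task 3=10, EF_Task 4=13, EF_Task 5=8, EF_Task 6=24, EF_Task 7=21) = 24; EF_Task 8 = 24+6 = 30
Expected project duration μ = 30 weeks. Critical path: Task 2 → Task 6 → Task 8.

Variance along critical path = 2.778 + 4.000 + 4.000 = 10.778; σ = √10.778 = 3.283 weeks.
Z = (27 − 30) / 3.283 = -0.914
P(T ≤ 27) = Φ(-0.914) ≈ 0.180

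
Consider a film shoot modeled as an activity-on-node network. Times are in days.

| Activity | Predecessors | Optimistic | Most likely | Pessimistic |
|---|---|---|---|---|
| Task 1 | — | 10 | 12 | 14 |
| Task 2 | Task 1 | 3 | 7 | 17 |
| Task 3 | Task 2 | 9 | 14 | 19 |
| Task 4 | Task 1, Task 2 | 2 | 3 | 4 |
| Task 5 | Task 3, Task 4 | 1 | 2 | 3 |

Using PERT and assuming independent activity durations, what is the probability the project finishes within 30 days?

te_Task 1 = (10 + 4·12 + 14)/6 = 72/6 = 12; σ²_Task 1 = ((14−10)/6)² = 0.444
te_Task 2 = (3 + 4·7 + 17)/6 = 48/6 = 8; σ²_Task 2 = ((17−3)/6)² = 5.444
te_Task 3 = (9 + 4·14 + 19)/6 = 84/6 = 14; σ²_Task 3 = ((19−9)/6)² = 2.778
te_Task 4 = (2 + 4·3 + 4)/6 = 18/6 = 3; σ²_Task 4 = ((4−2)/6)² = 0.111
te_Task 5 = (1 + 4·2 + 3)/6 = 12/6 = 2; σ²_Task 5 = ((3−1)/6)² = 0.111

Forward pass:
ES_Task 1 = 0; EF_Task 1 = 12
ES_Task 2 = 12; EF_Task 2 = 12+8 = 20
ES_Task 3 = 20; EF_Task 3 = 20+14 = 34
ES_Task 4 = max(EF_Task 1=12, EF_Task 2=20) = 20; EF_Task 4 = 20+3 = 23
ES_Task 5 = max(EF_Task 3=34, EF_Task 4=23) = 34; EF_Task 5 = 34+2 = 36
Expected project duration μ = 36 days. Critical path: Task 1 → Task 2 → Task 3 → Task 5.

Variance along critical path = 0.444 + 5.444 + 2.778 + 0.111 = 8.778; σ = √8.778 = 2.963 days.
Z = (30 − 36) / 2.963 = -2.025
P(T ≤ 30) = Φ(-2.025) ≈ 0.021

0.021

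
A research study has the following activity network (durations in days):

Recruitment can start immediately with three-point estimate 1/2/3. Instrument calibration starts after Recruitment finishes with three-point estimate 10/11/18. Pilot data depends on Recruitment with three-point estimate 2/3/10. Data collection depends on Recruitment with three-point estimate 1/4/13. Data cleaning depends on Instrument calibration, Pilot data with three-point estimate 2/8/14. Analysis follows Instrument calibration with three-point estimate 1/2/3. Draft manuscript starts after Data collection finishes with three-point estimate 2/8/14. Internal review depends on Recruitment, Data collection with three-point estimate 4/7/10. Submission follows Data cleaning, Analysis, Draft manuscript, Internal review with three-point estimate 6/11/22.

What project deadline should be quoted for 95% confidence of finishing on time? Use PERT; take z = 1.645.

39.9 days

te_Recruitment = (1 + 4·2 + 3)/6 = 12/6 = 2; σ²_Recruitment = ((3−1)/6)² = 0.111
te_Instrument calibration = (10 + 4·11 + 18)/6 = 72/6 = 12; σ²_Instrument calibration = ((18−10)/6)² = 1.778
te_Pilot data = (2 + 4·3 + 10)/6 = 24/6 = 4; σ²_Pilot data = ((10−2)/6)² = 1.778
te_Data collection = (1 + 4·4 + 13)/6 = 30/6 = 5; σ²_Data collection = ((13−1)/6)² = 4.000
te_Data cleaning = (2 + 4·8 + 14)/6 = 48/6 = 8; σ²_Data cleaning = ((14−2)/6)² = 4.000
te_Analysis = (1 + 4·2 + 3)/6 = 12/6 = 2; σ²_Analysis = ((3−1)/6)² = 0.111
te_Draft manuscript = (2 + 4·8 + 14)/6 = 48/6 = 8; σ²_Draft manuscript = ((14−2)/6)² = 4.000
te_Internal review = (4 + 4·7 + 10)/6 = 42/6 = 7; σ²_Internal review = ((10−4)/6)² = 1.000
te_Submission = (6 + 4·11 + 22)/6 = 72/6 = 12; σ²_Submission = ((22−6)/6)² = 7.111

Forward pass:
ES_Recruitment = 0; EF_Recruitment = 2
ES_Instrument calibration = 2; EF_Instrument calibration = 2+12 = 14
ES_Pilot data = 2; EF_Pilot data = 2+4 = 6
ES_Data collection = 2; EF_Data collection = 2+5 = 7
ES_Data cleaning = max(EF_Instrument calibration=14, EF_Pilot data=6) = 14; EF_Data cleaning = 14+8 = 22
ES_Analysis = 14; EF_Analysis = 14+2 = 16
ES_Draft manuscript = 7; EF_Draft manuscript = 7+8 = 15
ES_Internal review = max(EF_Recruitment=2, EF_Data collection=7) = 7; EF_Internal review = 7+7 = 14
ES_Submission = max(EF_Data cleaning=22, EF_Analysis=16, EF_Draft manuscript=15, EF_Internal review=14) = 22; EF_Submission = 22+12 = 34
Expected project duration μ = 34 days. Critical path: Recruitment → Instrument calibration → Data cleaning → Submission.

Variance along critical path = 0.111 + 1.778 + 4.000 + 7.111 = 13.000; σ = 3.606 days.
D = μ + z·σ = 34 + 1.645·3.606 = 39.9 days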